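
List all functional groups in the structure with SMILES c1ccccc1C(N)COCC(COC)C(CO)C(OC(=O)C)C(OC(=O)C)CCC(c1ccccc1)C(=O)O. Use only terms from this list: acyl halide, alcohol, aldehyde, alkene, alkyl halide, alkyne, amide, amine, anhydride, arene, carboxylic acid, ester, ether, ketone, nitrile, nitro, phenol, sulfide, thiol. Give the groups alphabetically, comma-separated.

alcohol, amine, arene, carboxylic acid, ester, ether

Working along the chain:
  C6H5: C6H5– phenyl ring → arene.
  CH(NH2): –NH2 on an sp³ carbon with no adjacent C=O → amine.
  CH2OCH2: C–O–C with sp³ carbons on both sides and no adjacent C=O → ether.
  CH(CH2OCH3): pendant –CH2OCH3: C–O–C linkage → ether.
  CH(CH2OH): pendant –CH2OH on an sp³ backbone C → alcohol.
  CH(OCOCH3): pendant –OC(=O)CH3: an acyloxy group → ester.
  CH(OCOCH3): pendant –OC(=O)CH3: an acyloxy group → ester.
  CH(C6H5): pendant –C6H5: benzene ring → arene.
  COOH: –COOH: carbonyl C bonded to –OH and C → carboxylic acid (the –OH is not a separate alcohol).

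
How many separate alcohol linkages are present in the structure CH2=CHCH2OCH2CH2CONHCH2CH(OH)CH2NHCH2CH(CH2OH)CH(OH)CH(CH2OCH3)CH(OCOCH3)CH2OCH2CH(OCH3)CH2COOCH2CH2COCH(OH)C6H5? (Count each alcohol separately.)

4

C=C double bond → alkene.
C–O–C with sp³ carbons on both sides and no adjacent C=O → ether.
–C(=O)–N– linkage → amide (the N is not an amine).
–OH on an sp³ carbon → alcohol (secondary).
C–N–C with sp³ carbons and no adjacent C=O → amine (secondary).
pendant –CH2OH on an sp³ backbone C → alcohol.
–OH on an sp³ carbon → alcohol (secondary).
pendant –CH2OCH3: C–O–C linkage → ether.
pendant –OC(=O)CH3: an acyloxy group → ester.
C–O–C with sp³ carbons on both sides and no adjacent C=O → ether.
pendant –OCH3: C–O–C with sp³ C, no adjacent C=O → ether.
–C(=O)–O–C with C on the carbonyl side → ester.
–C(=O)– with carbon on both sides → ketone.
–OH on an sp³ carbon → alcohol (secondary).
–C6H5 phenyl ring → arene.
Alcohol appears at: CH(OH), CH(CH2OH), CH(OH), CH(OH) → 4.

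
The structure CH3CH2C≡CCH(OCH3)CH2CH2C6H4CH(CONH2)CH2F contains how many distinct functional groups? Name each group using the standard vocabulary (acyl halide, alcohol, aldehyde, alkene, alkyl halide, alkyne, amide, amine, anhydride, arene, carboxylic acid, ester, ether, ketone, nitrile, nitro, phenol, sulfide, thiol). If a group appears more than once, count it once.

Working along the chain:
  C≡C: C≡C triple bond → alkyne.
  CH(OCH3): pendant –OCH3: C–O–C with sp³ C, no adjacent C=O → ether.
  C6H4: para-disubstituted benzene ring → arene.
  CH(CONH2): pendant –CONH2: carbonyl C bonded to C and N → amide.
  CH2F: halogen on an sp³ carbon → alkyl halide.
Distinct types present: alkyl halide, alkyne, amide, arene, ether.

5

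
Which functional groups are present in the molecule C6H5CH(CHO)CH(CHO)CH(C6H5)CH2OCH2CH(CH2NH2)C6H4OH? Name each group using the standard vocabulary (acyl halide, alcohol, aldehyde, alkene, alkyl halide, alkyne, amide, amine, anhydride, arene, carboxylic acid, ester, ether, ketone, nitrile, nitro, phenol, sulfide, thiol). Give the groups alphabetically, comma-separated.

aldehyde, amine, arene, ether, phenol

Working along the chain:
  C6H5: C6H5– phenyl ring → arene.
  CH(CHO): pendant –CHO: carbonyl C bonded to C and H → aldehyde.
  CH(CHO): pendant –CHO: carbonyl C bonded to C and H → aldehyde.
  CH(C6H5): pendant –C6H5: benzene ring → arene.
  CH2OCH2: C–O–C with sp³ carbons on both sides and no adjacent C=O → ether.
  CH(CH2NH2): pendant –CH2NH2: N on sp³ C, no adjacent C=O → amine.
  C6H4OH: –OH attached directly to an aromatic ring → phenol (not alcohol); the ring itself is an arene.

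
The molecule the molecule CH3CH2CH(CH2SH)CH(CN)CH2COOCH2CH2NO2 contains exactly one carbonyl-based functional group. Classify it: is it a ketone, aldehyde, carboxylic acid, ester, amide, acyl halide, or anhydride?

The carbonyl is in the CH2COOCH2 segment: –C(=O)–O–C with C on the carbonyl side → ester.

ester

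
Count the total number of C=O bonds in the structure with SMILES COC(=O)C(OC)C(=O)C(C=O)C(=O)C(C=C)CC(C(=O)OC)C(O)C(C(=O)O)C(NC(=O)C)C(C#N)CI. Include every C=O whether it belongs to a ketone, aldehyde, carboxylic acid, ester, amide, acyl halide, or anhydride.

CH3OOC: ester, 1 C=O (running total 1).
CO: ketone, 1 C=O (running total 2).
CH(CHO): aldehyde, 1 C=O (running total 3).
CO: ketone, 1 C=O (running total 4).
CH(COOCH3): ester, 1 C=O (running total 5).
CH(COOH): carboxylic acid, 1 C=O (running total 6).
CH(NHCOCH3): amide, 1 C=O (running total 7).

7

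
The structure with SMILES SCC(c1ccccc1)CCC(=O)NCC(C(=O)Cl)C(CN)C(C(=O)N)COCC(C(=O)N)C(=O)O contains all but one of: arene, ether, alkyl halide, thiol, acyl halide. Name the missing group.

alkyl halide

acyl halide: present (CH(COCl) — pendant –C(=O)X: carbonyl C bonded to C and halogen → acyl halide).
ether: present (CH2OCH2 — C–O–C with sp³ carbons on both sides and no adjacent C=O → ether).
arene: present (CH(C6H5) — pendant –C6H5: benzene ring → arene).
thiol: present (HSCH2 — –SH on an sp³ carbon → thiol).
alkyl halide: absent. In CH(COCl), the halogen is on a carbonyl carbon, which makes it an acyl halide, not an alkyl halide.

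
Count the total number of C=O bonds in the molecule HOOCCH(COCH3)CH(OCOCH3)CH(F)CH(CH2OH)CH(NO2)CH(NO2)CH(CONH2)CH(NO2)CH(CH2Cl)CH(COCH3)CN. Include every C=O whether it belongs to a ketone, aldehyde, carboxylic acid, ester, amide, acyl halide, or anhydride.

5

HOOC: carboxylic acid, 1 C=O (running total 1).
CH(COCH3): ketone, 1 C=O (running total 2).
CH(OCOCH3): ester, 1 C=O (running total 3).
CH(CONH2): amide, 1 C=O (running total 4).
CH(COCH3): ketone, 1 C=O (running total 5).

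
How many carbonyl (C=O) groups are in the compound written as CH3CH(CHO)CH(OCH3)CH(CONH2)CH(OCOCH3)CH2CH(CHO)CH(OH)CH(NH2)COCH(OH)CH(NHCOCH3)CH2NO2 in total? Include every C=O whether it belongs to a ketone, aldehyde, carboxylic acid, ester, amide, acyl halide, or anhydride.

CH(CHO): aldehyde, 1 C=O (running total 1).
CH(CONH2): amide, 1 C=O (running total 2).
CH(OCOCH3): ester, 1 C=O (running total 3).
CH(CHO): aldehyde, 1 C=O (running total 4).
CO: ketone, 1 C=O (running total 5).
CH(NHCOCH3): amide, 1 C=O (running total 6).

6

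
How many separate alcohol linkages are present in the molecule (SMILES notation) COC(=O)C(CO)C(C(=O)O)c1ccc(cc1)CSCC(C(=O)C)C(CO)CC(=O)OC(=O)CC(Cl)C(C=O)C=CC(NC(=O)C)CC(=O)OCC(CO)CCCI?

3

Reading the structure from left to right:
  CH3OOC: CH3O–C(=O)–: carbonyl C bonded to C and to –OCH3 → ester (not ketone + ether).
  CH(CH2OH): pendant –CH2OH on an sp³ backbone C → alcohol.
  CH(COOH): pendant –COOH: carbonyl C bonded to C and –OH → carboxylic acid.
  C6H4: para-disubstituted benzene ring → arene.
  CH2SCH2: C–S–C linkage → sulfide (thioether).
  CH(COCH3): pendant –COCH3: carbonyl C bonded to two carbons → ketone.
  CH(CH2OH): pendant –CH2OH on an sp³ backbone C → alcohol.
  CH2CO-O-COCH2: two acyl groups sharing one oxygen, –C(=O)–O–C(=O)– → anhydride.
  CH(Cl): halogen on an sp³ carbon → alkyl halide.
  CH(CHO): pendant –CHO: carbonyl C bonded to C and H → aldehyde.
  CH=CH: C=C double bond → alkene.
  CH(NHCOCH3): pendant –NHC(=O)CH3: N bonded to a carbonyl → amide (not amine).
  CH2COOCH2: –C(=O)–O–C with C on the carbonyl side → ester.
  CH(CH2OH): pendant –CH2OH on an sp³ backbone C → alcohol.
  CH2I: halogen on an sp³ carbon → alkyl halide.
Alcohol appears at: CH(CH2OH), CH(CH2OH), CH(CH2OH) → 3.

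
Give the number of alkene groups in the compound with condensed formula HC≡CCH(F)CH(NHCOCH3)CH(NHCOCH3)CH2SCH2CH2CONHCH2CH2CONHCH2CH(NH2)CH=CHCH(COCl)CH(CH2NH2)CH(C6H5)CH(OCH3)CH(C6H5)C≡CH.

1

Reading the structure from left to right:
  HC≡C: C≡C triple bond → alkyne.
  CH(F): halogen on an sp³ carbon → alkyl halide.
  CH(NHCOCH3): pendant –NHC(=O)CH3: N bonded to a carbonyl → amide (not amine).
  CH(NHCOCH3): pendant –NHC(=O)CH3: N bonded to a carbonyl → amide (not amine).
  CH2SCH2: C–S–C linkage → sulfide (thioether).
  CH2CONHCH2: –C(=O)–N– linkage → amide (the N is not an amine).
  CH2CONHCH2: –C(=O)–N– linkage → amide (the N is not an amine).
  CH(NH2): –NH2 on an sp³ carbon with no adjacent C=O → amine.
  CH=CH: C=C double bond → alkene.
  CH(COCl): pendant –C(=O)X: carbonyl C bonded to C and halogen → acyl halide.
  CH(CH2NH2): pendant –CH2NH2: N on sp³ C, no adjacent C=O → amine.
  CH(C6H5): pendant –C6H5: benzene ring → arene.
  CH(OCH3): pendant –OCH3: C–O–C with sp³ C, no adjacent C=O → ether.
  CH(C6H5): pendant –C6H5: benzene ring → arene.
  C≡CH: C≡C triple bond → alkyne.
Alkene appears at: CH=CH → 1.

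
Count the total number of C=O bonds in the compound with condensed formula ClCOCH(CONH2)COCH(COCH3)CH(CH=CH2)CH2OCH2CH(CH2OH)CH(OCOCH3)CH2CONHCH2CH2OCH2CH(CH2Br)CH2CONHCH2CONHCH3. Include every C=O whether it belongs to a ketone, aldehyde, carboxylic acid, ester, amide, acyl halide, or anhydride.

ClCO: acyl halide, 1 C=O (running total 1).
CH(CONH2): amide, 1 C=O (running total 2).
CO: ketone, 1 C=O (running total 3).
CH(COCH3): ketone, 1 C=O (running total 4).
CH(OCOCH3): ester, 1 C=O (running total 5).
CH2CONHCH2: amide, 1 C=O (running total 6).
CH2CONHCH2: amide, 1 C=O (running total 7).
CONHCH3: amide, 1 C=O (running total 8).

8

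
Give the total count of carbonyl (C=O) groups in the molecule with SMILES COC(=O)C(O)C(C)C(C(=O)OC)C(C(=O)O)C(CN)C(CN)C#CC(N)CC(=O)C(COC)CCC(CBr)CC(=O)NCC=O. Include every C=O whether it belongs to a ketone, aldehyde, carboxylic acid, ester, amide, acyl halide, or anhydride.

6

CH3OOC: ester, 1 C=O (running total 1).
CH(COOCH3): ester, 1 C=O (running total 2).
CH(COOH): carboxylic acid, 1 C=O (running total 3).
CO: ketone, 1 C=O (running total 4).
CH2CONHCH2: amide, 1 C=O (running total 5).
CHO: aldehyde, 1 C=O (running total 6).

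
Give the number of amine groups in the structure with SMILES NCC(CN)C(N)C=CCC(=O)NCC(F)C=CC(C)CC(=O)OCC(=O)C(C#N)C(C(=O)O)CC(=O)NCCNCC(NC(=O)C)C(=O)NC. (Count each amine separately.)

Taking each segment in turn:
  H2NCH2: –NH2 on an sp³ carbon with no adjacent C=O → amine.
  CH(CH2NH2): pendant –CH2NH2: N on sp³ C, no adjacent C=O → amine.
  CH(NH2): –NH2 on an sp³ carbon with no adjacent C=O → amine.
  CH=CH: C=C double bond → alkene.
  CH2CONHCH2: –C(=O)–N– linkage → amide (the N is not an amine).
  CH(F): halogen on an sp³ carbon → alkyl halide.
  CH=CH: C=C double bond → alkene.
  CH2COOCH2: –C(=O)–O–C with C on the carbonyl side → ester.
  CO: –C(=O)– with carbon on both sides → ketone.
  CH(CN): pendant –C≡N: nitrile.
  CH(COOH): pendant –COOH: carbonyl C bonded to C and –OH → carboxylic acid.
  CH2CONHCH2: –C(=O)–N– linkage → amide (the N is not an amine).
  CH2NHCH2: C–N–C with sp³ carbons and no adjacent C=O → amine (secondary).
  CH(NHCOCH3): pendant –NHC(=O)CH3: N bonded to a carbonyl → amide (not amine).
  CONHCH3: –C(=O)NHCH3: carbonyl C bonded to C and to N → amide (the N is not an amine).
Amine appears at: H2NCH2, CH(CH2NH2), CH(NH2), CH2NHCH2 → 4.

4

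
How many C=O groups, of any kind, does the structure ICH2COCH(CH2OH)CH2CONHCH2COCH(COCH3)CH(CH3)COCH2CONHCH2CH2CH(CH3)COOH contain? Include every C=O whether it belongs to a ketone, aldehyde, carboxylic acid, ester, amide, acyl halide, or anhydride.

7

CO: ketone, 1 C=O (running total 1).
CH2CONHCH2: amide, 1 C=O (running total 2).
CO: ketone, 1 C=O (running total 3).
CH(COCH3): ketone, 1 C=O (running total 4).
CO: ketone, 1 C=O (running total 5).
CH2CONHCH2: amide, 1 C=O (running total 6).
COOH: carboxylic acid, 1 C=O (running total 7).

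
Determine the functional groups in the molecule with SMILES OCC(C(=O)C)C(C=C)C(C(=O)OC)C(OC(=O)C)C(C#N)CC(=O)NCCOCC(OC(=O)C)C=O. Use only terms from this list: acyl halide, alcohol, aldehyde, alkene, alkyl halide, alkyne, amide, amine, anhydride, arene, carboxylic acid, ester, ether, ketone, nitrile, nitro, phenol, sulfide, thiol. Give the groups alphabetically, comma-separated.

alcohol, aldehyde, alkene, amide, ester, ether, ketone, nitrile

Taking each segment in turn:
  HOCH2: HO– on an sp³ carbon → alcohol.
  CH(COCH3): pendant –COCH3: carbonyl C bonded to two carbons → ketone.
  CH(CH=CH2): pendant –CH=CH2: C=C double bond → alkene.
  CH(COOCH3): pendant –COOCH3: carbonyl C bonded to C and –OCH3 → ester.
  CH(OCOCH3): pendant –OC(=O)CH3: an acyloxy group → ester.
  CH(CN): pendant –C≡N: nitrile.
  CH2CONHCH2: –C(=O)–N– linkage → amide (the N is not an amine).
  CH2OCH2: C–O–C with sp³ carbons on both sides and no adjacent C=O → ether.
  CH(OCOCH3): pendant –OC(=O)CH3: an acyloxy group → ester.
  CHO: terminal –CHO: carbonyl C bonded to H and C → aldehyde.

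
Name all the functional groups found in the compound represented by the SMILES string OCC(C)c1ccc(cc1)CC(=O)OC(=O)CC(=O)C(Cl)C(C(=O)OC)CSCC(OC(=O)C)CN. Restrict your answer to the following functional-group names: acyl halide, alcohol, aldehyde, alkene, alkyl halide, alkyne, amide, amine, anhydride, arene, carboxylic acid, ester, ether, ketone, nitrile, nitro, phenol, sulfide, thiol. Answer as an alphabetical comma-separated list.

Taking each segment in turn:
  HOCH2: HO– on an sp³ carbon → alcohol.
  C6H4: para-disubstituted benzene ring → arene.
  CH2CO-O-COCH2: two acyl groups sharing one oxygen, –C(=O)–O–C(=O)– → anhydride.
  CO: –C(=O)– with carbon on both sides → ketone.
  CH(Cl): halogen on an sp³ carbon → alkyl halide.
  CH(COOCH3): pendant –COOCH3: carbonyl C bonded to C and –OCH3 → ester.
  CH2SCH2: C–S–C linkage → sulfide (thioether).
  CH(OCOCH3): pendant –OC(=O)CH3: an acyloxy group → ester.
  CH2NH2: –NH2 on an sp³ carbon with no adjacent C=O → amine.

alcohol, alkyl halide, amine, anhydride, arene, ester, ketone, sulfide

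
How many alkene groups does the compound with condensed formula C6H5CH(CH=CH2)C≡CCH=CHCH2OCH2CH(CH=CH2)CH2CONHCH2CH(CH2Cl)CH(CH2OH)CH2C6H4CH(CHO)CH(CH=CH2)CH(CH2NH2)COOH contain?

4

Taking each segment in turn:
  C6H5: C6H5– phenyl ring → arene.
  CH(CH=CH2): pendant –CH=CH2: C=C double bond → alkene.
  C≡C: C≡C triple bond → alkyne.
  CH=CH: C=C double bond → alkene.
  CH2OCH2: C–O–C with sp³ carbons on both sides and no adjacent C=O → ether.
  CH(CH=CH2): pendant –CH=CH2: C=C double bond → alkene.
  CH2CONHCH2: –C(=O)–N– linkage → amide (the N is not an amine).
  CH(CH2Cl): pendant –CH2X: halogen on sp³ carbon → alkyl halide.
  CH(CH2OH): pendant –CH2OH on an sp³ backbone C → alcohol.
  C6H4: para-disubstituted benzene ring → arene.
  CH(CHO): pendant –CHO: carbonyl C bonded to C and H → aldehyde.
  CH(CH=CH2): pendant –CH=CH2: C=C double bond → alkene.
  CH(CH2NH2): pendant –CH2NH2: N on sp³ C, no adjacent C=O → amine.
  COOH: –COOH: carbonyl C bonded to –OH and C → carboxylic acid (the –OH is not a separate alcohol).
Alkene appears at: CH(CH=CH2), CH=CH, CH(CH=CH2), CH(CH=CH2) → 4.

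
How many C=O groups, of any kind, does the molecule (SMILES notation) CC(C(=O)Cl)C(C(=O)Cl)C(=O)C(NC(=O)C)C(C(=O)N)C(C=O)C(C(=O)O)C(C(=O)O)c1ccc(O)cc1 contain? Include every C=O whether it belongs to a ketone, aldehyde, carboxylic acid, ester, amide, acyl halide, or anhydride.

8

CH(COCl): acyl halide, 1 C=O (running total 1).
CH(COCl): acyl halide, 1 C=O (running total 2).
CO: ketone, 1 C=O (running total 3).
CH(NHCOCH3): amide, 1 C=O (running total 4).
CH(CONH2): amide, 1 C=O (running total 5).
CH(CHO): aldehyde, 1 C=O (running total 6).
CH(COOH): carboxylic acid, 1 C=O (running total 7).
CH(COOH): carboxylic acid, 1 C=O (running total 8).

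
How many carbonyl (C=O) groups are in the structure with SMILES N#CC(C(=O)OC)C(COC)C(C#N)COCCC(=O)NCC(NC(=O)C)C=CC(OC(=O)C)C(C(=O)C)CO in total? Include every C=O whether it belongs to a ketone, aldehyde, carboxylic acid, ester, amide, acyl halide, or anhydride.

5

CH(COOCH3): ester, 1 C=O (running total 1).
CH2CONHCH2: amide, 1 C=O (running total 2).
CH(NHCOCH3): amide, 1 C=O (running total 3).
CH(OCOCH3): ester, 1 C=O (running total 4).
CH(COCH3): ketone, 1 C=O (running total 5).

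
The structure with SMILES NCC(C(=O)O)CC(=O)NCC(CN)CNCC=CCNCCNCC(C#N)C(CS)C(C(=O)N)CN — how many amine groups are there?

6

–NH2 on an sp³ carbon with no adjacent C=O → amine.
pendant –COOH: carbonyl C bonded to C and –OH → carboxylic acid.
–C(=O)–N– linkage → amide (the N is not an amine).
pendant –CH2NH2: N on sp³ C, no adjacent C=O → amine.
C–N–C with sp³ carbons and no adjacent C=O → amine (secondary).
C=C double bond → alkene.
C–N–C with sp³ carbons and no adjacent C=O → amine (secondary).
C–N–C with sp³ carbons and no adjacent C=O → amine (secondary).
pendant –C≡N: nitrile.
pendant –CH2SH → thiol.
pendant –CONH2: carbonyl C bonded to C and N → amide.
–NH2 on an sp³ carbon with no adjacent C=O → amine.
Amine appears at: H2NCH2, CH(CH2NH2), CH2NHCH2, CH2NHCH2, CH2NHCH2, CH2NH2 → 6.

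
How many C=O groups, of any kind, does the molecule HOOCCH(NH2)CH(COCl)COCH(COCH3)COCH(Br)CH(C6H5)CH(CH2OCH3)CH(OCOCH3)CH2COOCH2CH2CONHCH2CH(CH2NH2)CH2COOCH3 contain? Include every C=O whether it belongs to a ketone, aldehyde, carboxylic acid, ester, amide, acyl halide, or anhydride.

HOOC: carboxylic acid, 1 C=O (running total 1).
CH(COCl): acyl halide, 1 C=O (running total 2).
CO: ketone, 1 C=O (running total 3).
CH(COCH3): ketone, 1 C=O (running total 4).
CO: ketone, 1 C=O (running total 5).
CH(OCOCH3): ester, 1 C=O (running total 6).
CH2COOCH2: ester, 1 C=O (running total 7).
CH2CONHCH2: amide, 1 C=O (running total 8).
COOCH3: ester, 1 C=O (running total 9).

9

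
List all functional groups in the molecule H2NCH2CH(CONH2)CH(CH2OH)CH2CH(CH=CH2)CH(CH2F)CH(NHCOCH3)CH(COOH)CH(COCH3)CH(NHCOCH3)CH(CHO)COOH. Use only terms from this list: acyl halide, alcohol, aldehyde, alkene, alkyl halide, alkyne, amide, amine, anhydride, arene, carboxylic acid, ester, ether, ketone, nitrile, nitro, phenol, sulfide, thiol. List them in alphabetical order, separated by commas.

Taking each segment in turn:
  H2NCH2: –NH2 on an sp³ carbon with no adjacent C=O → amine.
  CH(CONH2): pendant –CONH2: carbonyl C bonded to C and N → amide.
  CH(CH2OH): pendant –CH2OH on an sp³ backbone C → alcohol.
  CH(CH=CH2): pendant –CH=CH2: C=C double bond → alkene.
  CH(CH2F): pendant –CH2X: halogen on sp³ carbon → alkyl halide.
  CH(NHCOCH3): pendant –NHC(=O)CH3: N bonded to a carbonyl → amide (not amine).
  CH(COOH): pendant –COOH: carbonyl C bonded to C and –OH → carboxylic acid.
  CH(COCH3): pendant –COCH3: carbonyl C bonded to two carbons → ketone.
  CH(NHCOCH3): pendant –NHC(=O)CH3: N bonded to a carbonyl → amide (not amine).
  CH(CHO): pendant –CHO: carbonyl C bonded to C and H → aldehyde.
  COOH: –COOH: carbonyl C bonded to –OH and C → carboxylic acid (the –OH is not a separate alcohol).

alcohol, aldehyde, alkene, alkyl halide, amide, amine, carboxylic acid, ketone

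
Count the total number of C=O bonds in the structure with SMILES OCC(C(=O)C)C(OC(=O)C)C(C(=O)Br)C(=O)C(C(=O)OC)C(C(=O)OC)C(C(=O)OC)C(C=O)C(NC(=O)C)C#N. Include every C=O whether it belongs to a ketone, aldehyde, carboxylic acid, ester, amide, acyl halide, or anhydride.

9

CH(COCH3): ketone, 1 C=O (running total 1).
CH(OCOCH3): ester, 1 C=O (running total 2).
CH(COBr): acyl halide, 1 C=O (running total 3).
CO: ketone, 1 C=O (running total 4).
CH(COOCH3): ester, 1 C=O (running total 5).
CH(COOCH3): ester, 1 C=O (running total 6).
CH(COOCH3): ester, 1 C=O (running total 7).
CH(CHO): aldehyde, 1 C=O (running total 8).
CH(NHCOCH3): amide, 1 C=O (running total 9).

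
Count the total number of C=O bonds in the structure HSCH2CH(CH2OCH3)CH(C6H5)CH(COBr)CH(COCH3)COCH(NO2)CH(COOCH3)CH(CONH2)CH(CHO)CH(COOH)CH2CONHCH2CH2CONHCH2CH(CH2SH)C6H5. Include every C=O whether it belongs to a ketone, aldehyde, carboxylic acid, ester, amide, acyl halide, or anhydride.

9

CH(COBr): acyl halide, 1 C=O (running total 1).
CH(COCH3): ketone, 1 C=O (running total 2).
CO: ketone, 1 C=O (running total 3).
CH(COOCH3): ester, 1 C=O (running total 4).
CH(CONH2): amide, 1 C=O (running total 5).
CH(CHO): aldehyde, 1 C=O (running total 6).
CH(COOH): carboxylic acid, 1 C=O (running total 7).
CH2CONHCH2: amide, 1 C=O (running total 8).
CH2CONHCH2: amide, 1 C=O (running total 9).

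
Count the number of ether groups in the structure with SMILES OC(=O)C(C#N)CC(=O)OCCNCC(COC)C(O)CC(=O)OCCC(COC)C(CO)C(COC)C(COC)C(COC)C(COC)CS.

6

–COOH: carbonyl C bonded to –OH and C → carboxylic acid (the –OH is not a separate alcohol).
pendant –C≡N: nitrile.
–C(=O)–O–C with C on the carbonyl side → ester.
C–N–C with sp³ carbons and no adjacent C=O → amine (secondary).
pendant –CH2OCH3: C–O–C linkage → ether.
–OH on an sp³ carbon → alcohol (secondary).
–C(=O)–O–C with C on the carbonyl side → ester.
pendant –CH2OCH3: C–O–C linkage → ether.
pendant –CH2OH on an sp³ backbone C → alcohol.
pendant –CH2OCH3: C–O–C linkage → ether.
pendant –CH2OCH3: C–O–C linkage → ether.
pendant –CH2OCH3: C–O–C linkage → ether.
pendant –CH2OCH3: C–O–C linkage → ether.
–SH on an sp³ carbon → thiol.
Ether appears at: CH(CH2OCH3), CH(CH2OCH3), CH(CH2OCH3), CH(CH2OCH3), CH(CH2OCH3), CH(CH2OCH3) → 6.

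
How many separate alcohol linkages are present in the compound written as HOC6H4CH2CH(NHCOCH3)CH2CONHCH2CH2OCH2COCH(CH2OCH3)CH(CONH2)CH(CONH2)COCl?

0

Taking each segment in turn:
  HOC6H4: –OH attached directly to an aromatic ring → phenol (not alcohol); the ring itself is an arene.
  CH(NHCOCH3): pendant –NHC(=O)CH3: N bonded to a carbonyl → amide (not amine).
  CH2CONHCH2: –C(=O)–N– linkage → amide (the N is not an amine).
  CH2OCH2: C–O–C with sp³ carbons on both sides and no adjacent C=O → ether.
  CO: –C(=O)– with carbon on both sides → ketone.
  CH(CH2OCH3): pendant –CH2OCH3: C–O–C linkage → ether.
  CH(CONH2): pendant –CONH2: carbonyl C bonded to C and N → amide.
  CH(CONH2): pendant –CONH2: carbonyl C bonded to C and N → amide.
  COCl: –C(=O)Cl: carbonyl C bonded to C and to a halogen → acyl halide (not alkyl halide).
No segment is a alcohol: HOC6H4 is arene/phenol, not alcohol; CH2OCH2 is ether, not alcohol; CO is ketone, not alcohol. → 0.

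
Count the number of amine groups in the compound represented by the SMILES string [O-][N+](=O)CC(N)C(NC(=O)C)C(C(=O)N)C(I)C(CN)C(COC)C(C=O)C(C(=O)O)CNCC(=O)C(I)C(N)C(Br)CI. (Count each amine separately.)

4

Taking each segment in turn:
  O2NCH2: –NO2 on carbon → nitro group.
  CH(NH2): –NH2 on an sp³ carbon with no adjacent C=O → amine.
  CH(NHCOCH3): pendant –NHC(=O)CH3: N bonded to a carbonyl → amide (not amine).
  CH(CONH2): pendant –CONH2: carbonyl C bonded to C and N → amide.
  CH(I): halogen on an sp³ carbon → alkyl halide.
  CH(CH2NH2): pendant –CH2NH2: N on sp³ C, no adjacent C=O → amine.
  CH(CH2OCH3): pendant –CH2OCH3: C–O–C linkage → ether.
  CH(CHO): pendant –CHO: carbonyl C bonded to C and H → aldehyde.
  CH(COOH): pendant –COOH: carbonyl C bonded to C and –OH → carboxylic acid.
  CH2NHCH2: C–N–C with sp³ carbons and no adjacent C=O → amine (secondary).
  CO: –C(=O)– with carbon on both sides → ketone.
  CH(I): halogen on an sp³ carbon → alkyl halide.
  CH(NH2): –NH2 on an sp³ carbon with no adjacent C=O → amine.
  CH(Br): halogen on an sp³ carbon → alkyl halide.
  CH2I: halogen on an sp³ carbon → alkyl halide.
Amine appears at: CH(NH2), CH(CH2NH2), CH2NHCH2, CH(NH2) → 4.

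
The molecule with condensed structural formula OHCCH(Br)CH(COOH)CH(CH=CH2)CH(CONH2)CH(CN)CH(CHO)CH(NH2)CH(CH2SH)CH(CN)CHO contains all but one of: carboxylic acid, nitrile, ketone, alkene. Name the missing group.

ketone

nitrile: present (CH(CN) — pendant –C≡N: nitrile).
alkene: present (CH(CH=CH2) — pendant –CH=CH2: C=C double bond → alkene).
carboxylic acid: present (CH(COOH) — pendant –COOH: carbonyl C bonded to C and –OH → carboxylic acid).
ketone: absent. In CH(CONH2), the C=O is bonded to nitrogen, which defines an amide, not a ketone. In CH(COOH), the C=O bears an –OH, making it a carboxylic acid rather than a ketone. In each of OHC, CH(CHO) and CHO, the carbonyl carbon carries an H, so it is an aldehyde, not a ketone.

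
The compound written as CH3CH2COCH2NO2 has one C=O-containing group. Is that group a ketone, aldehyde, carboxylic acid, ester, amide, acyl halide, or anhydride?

The carbonyl is in the CO segment: –C(=O)– with carbon on both sides → ketone.

ketone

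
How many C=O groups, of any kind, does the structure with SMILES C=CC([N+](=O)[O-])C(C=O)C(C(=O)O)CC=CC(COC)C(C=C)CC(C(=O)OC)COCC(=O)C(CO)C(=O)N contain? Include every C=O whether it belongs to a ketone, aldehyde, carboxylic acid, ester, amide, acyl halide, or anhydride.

CH(CHO): aldehyde, 1 C=O (running total 1).
CH(COOH): carboxylic acid, 1 C=O (running total 2).
CH(COOCH3): ester, 1 C=O (running total 3).
CO: ketone, 1 C=O (running total 4).
CONH2: amide, 1 C=O (running total 5).

5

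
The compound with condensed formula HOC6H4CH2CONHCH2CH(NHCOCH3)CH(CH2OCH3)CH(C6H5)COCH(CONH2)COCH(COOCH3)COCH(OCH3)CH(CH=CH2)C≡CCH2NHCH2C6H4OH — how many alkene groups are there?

1

–OH attached directly to an aromatic ring → phenol (not alcohol); the ring itself is an arene.
–C(=O)–N– linkage → amide (the N is not an amine).
pendant –NHC(=O)CH3: N bonded to a carbonyl → amide (not amine).
pendant –CH2OCH3: C–O–C linkage → ether.
pendant –C6H5: benzene ring → arene.
–C(=O)– with carbon on both sides → ketone.
pendant –CONH2: carbonyl C bonded to C and N → amide.
–C(=O)– with carbon on both sides → ketone.
pendant –COOCH3: carbonyl C bonded to C and –OCH3 → ester.
–C(=O)– with carbon on both sides → ketone.
pendant –OCH3: C–O–C with sp³ C, no adjacent C=O → ether.
pendant –CH=CH2: C=C double bond → alkene.
C≡C triple bond → alkyne.
C–N–C with sp³ carbons and no adjacent C=O → amine (secondary).
–OH attached directly to an aromatic ring → phenol (not alcohol); the ring itself is an arene.
Alkene appears at: CH(CH=CH2) → 1.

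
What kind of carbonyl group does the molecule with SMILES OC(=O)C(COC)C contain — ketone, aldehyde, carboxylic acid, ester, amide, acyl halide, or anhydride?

The carbonyl is in the HOOC segment: –COOH: carbonyl C bonded to –OH and C → carboxylic acid (the –OH is not a separate alcohol).

carboxylic acid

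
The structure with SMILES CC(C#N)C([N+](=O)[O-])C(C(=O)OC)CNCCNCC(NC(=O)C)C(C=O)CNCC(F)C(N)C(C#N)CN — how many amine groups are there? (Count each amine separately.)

Working along the chain:
  CH(CN): pendant –C≡N: nitrile.
  CH(NO2): –NO2 on an sp³ carbon → nitro (the N=O is not a carbonyl).
  CH(COOCH3): pendant –COOCH3: carbonyl C bonded to C and –OCH3 → ester.
  CH2NHCH2: C–N–C with sp³ carbons and no adjacent C=O → amine (secondary).
  CH2NHCH2: C–N–C with sp³ carbons and no adjacent C=O → amine (secondary).
  CH(NHCOCH3): pendant –NHC(=O)CH3: N bonded to a carbonyl → amide (not amine).
  CH(CHO): pendant –CHO: carbonyl C bonded to C and H → aldehyde.
  CH2NHCH2: C–N–C with sp³ carbons and no adjacent C=O → amine (secondary).
  CH(F): halogen on an sp³ carbon → alkyl halide.
  CH(NH2): –NH2 on an sp³ carbon with no adjacent C=O → amine.
  CH(CN): pendant –C≡N: nitrile.
  CH2NH2: –NH2 on an sp³ carbon with no adjacent C=O → amine.
Amine appears at: CH2NHCH2, CH2NHCH2, CH2NHCH2, CH(NH2), CH2NH2 → 5.

5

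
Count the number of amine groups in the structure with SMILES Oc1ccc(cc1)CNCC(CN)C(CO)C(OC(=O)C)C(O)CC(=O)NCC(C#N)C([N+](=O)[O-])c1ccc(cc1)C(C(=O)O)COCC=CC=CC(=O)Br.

Working along the chain:
  HOC6H4: –OH attached directly to an aromatic ring → phenol (not alcohol); the ring itself is an arene.
  CH2NHCH2: C–N–C with sp³ carbons and no adjacent C=O → amine (secondary).
  CH(CH2NH2): pendant –CH2NH2: N on sp³ C, no adjacent C=O → amine.
  CH(CH2OH): pendant –CH2OH on an sp³ backbone C → alcohol.
  CH(OCOCH3): pendant –OC(=O)CH3: an acyloxy group → ester.
  CH(OH): –OH on an sp³ carbon → alcohol (secondary).
  CH2CONHCH2: –C(=O)–N– linkage → amide (the N is not an amine).
  CH(CN): pendant –C≡N: nitrile.
  CH(NO2): –NO2 on an sp³ carbon → nitro (the N=O is not a carbonyl).
  C6H4: para-disubstituted benzene ring → arene.
  CH(COOH): pendant –COOH: carbonyl C bonded to C and –OH → carboxylic acid.
  CH2OCH2: C–O–C with sp³ carbons on both sides and no adjacent C=O → ether.
  CH=CH: C=C double bond → alkene.
  CH=CH: C=C double bond → alkene.
  COBr: –C(=O)Br: carbonyl C bonded to C and to a halogen → acyl halide (not alkyl halide).
Amine appears at: CH2NHCH2, CH(CH2NH2) → 2.

2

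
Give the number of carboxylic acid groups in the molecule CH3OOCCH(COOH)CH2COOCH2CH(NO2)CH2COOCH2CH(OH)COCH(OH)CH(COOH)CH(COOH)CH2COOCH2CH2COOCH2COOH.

Working along the chain:
  CH3OOC: CH3O–C(=O)–: carbonyl C bonded to C and to –OCH3 → ester (not ketone + ether).
  CH(COOH): pendant –COOH: carbonyl C bonded to C and –OH → carboxylic acid.
  CH2COOCH2: –C(=O)–O–C with C on the carbonyl side → ester.
  CH(NO2): –NO2 on an sp³ carbon → nitro (the N=O is not a carbonyl).
  CH2COOCH2: –C(=O)–O–C with C on the carbonyl side → ester.
  CH(OH): –OH on an sp³ carbon → alcohol (secondary).
  CO: –C(=O)– with carbon on both sides → ketone.
  CH(OH): –OH on an sp³ carbon → alcohol (secondary).
  CH(COOH): pendant –COOH: carbonyl C bonded to C and –OH → carboxylic acid.
  CH(COOH): pendant –COOH: carbonyl C bonded to C and –OH → carboxylic acid.
  CH2COOCH2: –C(=O)–O–C with C on the carbonyl side → ester.
  CH2COOCH2: –C(=O)–O–C with C on the carbonyl side → ester.
  COOH: –COOH: carbonyl C bonded to –OH and C → carboxylic acid (the –OH is not a separate alcohol).
Carboxylic acid appears at: CH(COOH), CH(COOH), CH(COOH), COOH → 4.

4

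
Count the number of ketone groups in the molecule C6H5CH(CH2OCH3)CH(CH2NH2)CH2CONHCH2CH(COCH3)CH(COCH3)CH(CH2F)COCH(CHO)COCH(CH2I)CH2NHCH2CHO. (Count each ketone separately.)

C6H5– phenyl ring → arene.
pendant –CH2OCH3: C–O–C linkage → ether.
pendant –CH2NH2: N on sp³ C, no adjacent C=O → amine.
–C(=O)–N– linkage → amide (the N is not an amine).
pendant –COCH3: carbonyl C bonded to two carbons → ketone.
pendant –COCH3: carbonyl C bonded to two carbons → ketone.
pendant –CH2X: halogen on sp³ carbon → alkyl halide.
–C(=O)– with carbon on both sides → ketone.
pendant –CHO: carbonyl C bonded to C and H → aldehyde.
–C(=O)– with carbon on both sides → ketone.
pendant –CH2X: halogen on sp³ carbon → alkyl halide.
C–N–C with sp³ carbons and no adjacent C=O → amine (secondary).
terminal –CHO: carbonyl C bonded to H and C → aldehyde.
Ketone appears at: CH(COCH3), CH(COCH3), CO, CO → 4.

4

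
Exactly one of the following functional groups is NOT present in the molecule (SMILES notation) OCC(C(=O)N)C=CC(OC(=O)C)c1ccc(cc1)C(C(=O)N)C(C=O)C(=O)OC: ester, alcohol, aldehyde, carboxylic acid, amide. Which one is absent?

carboxylic acid

amide: present (CH(CONH2) — pendant –CONH2: carbonyl C bonded to C and N → amide).
ester: present (CH(OCOCH3) — pendant –OC(=O)CH3: an acyloxy group → ester).
aldehyde: present (CH(CHO) — pendant –CHO: carbonyl C bonded to C and H → aldehyde).
alcohol: present (HOCH2 — HO– on an sp³ carbon → alcohol).
carboxylic acid: absent. In each of CH(OCOCH3) and COOCH3, the acyl oxygen is bonded to carbon (–O–C), not to H, so this is an ester. In CH(CONH2), the carbonyl is bonded to nitrogen, not to –OH; that is an amide.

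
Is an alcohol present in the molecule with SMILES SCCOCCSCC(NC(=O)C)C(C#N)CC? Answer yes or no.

Working along the chain:
  HSCH2: –SH on an sp³ carbon → thiol.
  CH2OCH2: C–O–C with sp³ carbons on both sides and no adjacent C=O → ether.
  CH2SCH2: C–S–C linkage → sulfide (thioether).
  CH(NHCOCH3): pendant –NHC(=O)CH3: N bonded to a carbonyl → amide (not amine).
  CH(CN): pendant –C≡N: nitrile.
The groups actually present are: amide, ether, nitrile, sulfide, thiol.

no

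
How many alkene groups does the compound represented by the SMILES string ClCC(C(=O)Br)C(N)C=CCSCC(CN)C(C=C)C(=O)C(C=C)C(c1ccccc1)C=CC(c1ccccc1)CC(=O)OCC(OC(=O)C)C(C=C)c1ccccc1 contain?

5

Working along the chain:
  ClCH2: halogen on an sp³ carbon → alkyl halide.
  CH(COBr): pendant –C(=O)X: carbonyl C bonded to C and halogen → acyl halide.
  CH(NH2): –NH2 on an sp³ carbon with no adjacent C=O → amine.
  CH=CH: C=C double bond → alkene.
  CH2SCH2: C–S–C linkage → sulfide (thioether).
  CH(CH2NH2): pendant –CH2NH2: N on sp³ C, no adjacent C=O → amine.
  CH(CH=CH2): pendant –CH=CH2: C=C double bond → alkene.
  CO: –C(=O)– with carbon on both sides → ketone.
  CH(CH=CH2): pendant –CH=CH2: C=C double bond → alkene.
  CH(C6H5): pendant –C6H5: benzene ring → arene.
  CH=CH: C=C double bond → alkene.
  CH(C6H5): pendant –C6H5: benzene ring → arene.
  CH2COOCH2: –C(=O)–O–C with C on the carbonyl side → ester.
  CH(OCOCH3): pendant –OC(=O)CH3: an acyloxy group → ester.
  CH(CH=CH2): pendant –CH=CH2: C=C double bond → alkene.
  C6H5: –C6H5 phenyl ring → arene.
Alkene appears at: CH=CH, CH(CH=CH2), CH(CH=CH2), CH=CH, CH(CH=CH2) → 5.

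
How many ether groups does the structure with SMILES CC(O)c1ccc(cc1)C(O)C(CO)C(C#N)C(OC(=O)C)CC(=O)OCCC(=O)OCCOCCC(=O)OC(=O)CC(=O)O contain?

Reading the structure from left to right:
  CH(OH): –OH on an sp³ carbon → alcohol (secondary).
  C6H4: para-disubstituted benzene ring → arene.
  CH(OH): –OH on an sp³ carbon → alcohol (secondary).
  CH(CH2OH): pendant –CH2OH on an sp³ backbone C → alcohol.
  CH(CN): pendant –C≡N: nitrile.
  CH(OCOCH3): pendant –OC(=O)CH3: an acyloxy group → ester.
  CH2COOCH2: –C(=O)–O–C with C on the carbonyl side → ester.
  CH2COOCH2: –C(=O)–O–C with C on the carbonyl side → ester.
  CH2OCH2: C–O–C with sp³ carbons on both sides and no adjacent C=O → ether.
  CH2CO-O-COCH2: two acyl groups sharing one oxygen, –C(=O)–O–C(=O)– → anhydride.
  COOH: –COOH: carbonyl C bonded to –OH and C → carboxylic acid (the –OH is not a separate alcohol).
Ether appears at: CH2OCH2 → 1.

1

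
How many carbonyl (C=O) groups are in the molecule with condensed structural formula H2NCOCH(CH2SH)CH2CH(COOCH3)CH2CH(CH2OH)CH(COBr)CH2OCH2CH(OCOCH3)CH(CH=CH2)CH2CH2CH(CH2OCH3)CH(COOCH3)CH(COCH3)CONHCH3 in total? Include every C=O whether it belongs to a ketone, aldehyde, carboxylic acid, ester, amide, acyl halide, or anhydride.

7

H2NCO: amide, 1 C=O (running total 1).
CH(COOCH3): ester, 1 C=O (running total 2).
CH(COBr): acyl halide, 1 C=O (running total 3).
CH(OCOCH3): ester, 1 C=O (running total 4).
CH(COOCH3): ester, 1 C=O (running total 5).
CH(COCH3): ketone, 1 C=O (running total 6).
CONHCH3: amide, 1 C=O (running total 7).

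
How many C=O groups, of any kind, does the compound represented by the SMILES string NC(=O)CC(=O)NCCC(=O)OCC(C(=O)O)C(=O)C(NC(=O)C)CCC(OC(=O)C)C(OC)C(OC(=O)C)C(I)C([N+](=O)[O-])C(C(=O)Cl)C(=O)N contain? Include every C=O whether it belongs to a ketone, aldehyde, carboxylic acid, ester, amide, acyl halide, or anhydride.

H2NCO: amide, 1 C=O (running total 1).
CH2CONHCH2: amide, 1 C=O (running total 2).
CH2COOCH2: ester, 1 C=O (running total 3).
CH(COOH): carboxylic acid, 1 C=O (running total 4).
CO: ketone, 1 C=O (running total 5).
CH(NHCOCH3): amide, 1 C=O (running total 6).
CH(OCOCH3): ester, 1 C=O (running total 7).
CH(OCOCH3): ester, 1 C=O (running total 8).
CH(COCl): acyl halide, 1 C=O (running total 9).
CONH2: amide, 1 C=O (running total 10).

10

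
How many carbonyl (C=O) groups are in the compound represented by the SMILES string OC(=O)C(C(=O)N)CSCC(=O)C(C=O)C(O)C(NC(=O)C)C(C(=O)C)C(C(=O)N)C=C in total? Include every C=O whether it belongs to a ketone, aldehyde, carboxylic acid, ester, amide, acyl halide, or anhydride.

7

HOOC: carboxylic acid, 1 C=O (running total 1).
CH(CONH2): amide, 1 C=O (running total 2).
CO: ketone, 1 C=O (running total 3).
CH(CHO): aldehyde, 1 C=O (running total 4).
CH(NHCOCH3): amide, 1 C=O (running total 5).
CH(COCH3): ketone, 1 C=O (running total 6).
CH(CONH2): amide, 1 C=O (running total 7).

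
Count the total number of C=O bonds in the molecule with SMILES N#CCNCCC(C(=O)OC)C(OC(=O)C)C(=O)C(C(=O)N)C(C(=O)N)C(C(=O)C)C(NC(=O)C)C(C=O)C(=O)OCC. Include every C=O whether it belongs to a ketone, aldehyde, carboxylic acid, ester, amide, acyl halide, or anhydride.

CH(COOCH3): ester, 1 C=O (running total 1).
CH(OCOCH3): ester, 1 C=O (running total 2).
CO: ketone, 1 C=O (running total 3).
CH(CONH2): amide, 1 C=O (running total 4).
CH(CONH2): amide, 1 C=O (running total 5).
CH(COCH3): ketone, 1 C=O (running total 6).
CH(NHCOCH3): amide, 1 C=O (running total 7).
CH(CHO): aldehyde, 1 C=O (running total 8).
COOCH2CH3: ester, 1 C=O (running total 9).

9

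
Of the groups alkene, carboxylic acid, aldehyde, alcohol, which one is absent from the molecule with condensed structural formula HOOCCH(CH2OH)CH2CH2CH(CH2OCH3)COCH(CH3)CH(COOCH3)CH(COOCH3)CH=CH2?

aldehyde

carboxylic acid: present (HOOC — –COOH: carbonyl C bonded to –OH and C → carboxylic acid (the –OH is not a separate alcohol)).
alkene: present (CH=CH2 — C=C double bond → alkene).
alcohol: present (CH(CH2OH) — pendant –CH2OH on an sp³ backbone C → alcohol).
aldehyde: absent. In CO, the carbonyl carbon is bonded to two carbons, so it is a ketone, not an aldehyde. In HOOC, the carbonyl carbon bears –OH, not –H, so it is a carboxylic acid.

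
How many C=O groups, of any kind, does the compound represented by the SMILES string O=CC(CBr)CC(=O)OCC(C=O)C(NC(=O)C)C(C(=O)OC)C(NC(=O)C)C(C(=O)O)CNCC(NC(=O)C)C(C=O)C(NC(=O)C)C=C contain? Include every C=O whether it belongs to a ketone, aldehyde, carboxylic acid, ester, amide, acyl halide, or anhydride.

OHC: aldehyde, 1 C=O (running total 1).
CH2COOCH2: ester, 1 C=O (running total 2).
CH(CHO): aldehyde, 1 C=O (running total 3).
CH(NHCOCH3): amide, 1 C=O (running total 4).
CH(COOCH3): ester, 1 C=O (running total 5).
CH(NHCOCH3): amide, 1 C=O (running total 6).
CH(COOH): carboxylic acid, 1 C=O (running total 7).
CH(NHCOCH3): amide, 1 C=O (running total 8).
CH(CHO): aldehyde, 1 C=O (running total 9).
CH(NHCOCH3): amide, 1 C=O (running total 10).

10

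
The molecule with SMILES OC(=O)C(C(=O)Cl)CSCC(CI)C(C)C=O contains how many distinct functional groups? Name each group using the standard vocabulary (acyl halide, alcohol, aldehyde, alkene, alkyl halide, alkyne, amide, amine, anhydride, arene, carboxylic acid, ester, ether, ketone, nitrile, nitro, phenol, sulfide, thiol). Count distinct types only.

5

Working along the chain:
  HOOC: –COOH: carbonyl C bonded to –OH and C → carboxylic acid (the –OH is not a separate alcohol).
  CH(COCl): pendant –C(=O)X: carbonyl C bonded to C and halogen → acyl halide.
  CH2SCH2: C–S–C linkage → sulfide (thioether).
  CH(CH2I): pendant –CH2X: halogen on sp³ carbon → alkyl halide.
  CHO: terminal –CHO: carbonyl C bonded to H and C → aldehyde.
Distinct types present: acyl halide, aldehyde, alkyl halide, carboxylic acid, sulfide.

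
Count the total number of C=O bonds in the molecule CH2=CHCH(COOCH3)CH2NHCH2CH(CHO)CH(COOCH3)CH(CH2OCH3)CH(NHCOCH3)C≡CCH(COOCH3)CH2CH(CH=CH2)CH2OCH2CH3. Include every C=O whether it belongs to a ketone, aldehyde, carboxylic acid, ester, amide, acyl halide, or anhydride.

CH(COOCH3): ester, 1 C=O (running total 1).
CH(CHO): aldehyde, 1 C=O (running total 2).
CH(COOCH3): ester, 1 C=O (running total 3).
CH(NHCOCH3): amide, 1 C=O (running total 4).
CH(COOCH3): ester, 1 C=O (running total 5).

5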